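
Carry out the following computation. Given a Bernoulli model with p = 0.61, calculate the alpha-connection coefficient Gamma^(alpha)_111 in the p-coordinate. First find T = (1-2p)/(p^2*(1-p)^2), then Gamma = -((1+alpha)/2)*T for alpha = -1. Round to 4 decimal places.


Skewness (Amari-Chentsov) tensor: T = (1-2p)/(p^2*(1-p)^2).
p = 0.61, 1-2p = -0.22, p^2 = 0.3721, (1-p)^2 = 0.1521.
T = -0.22/(0.3721 * 0.1521) = -3.887172.
In the p-coordinate, Gamma^(alpha) = Gamma^(0) - (alpha/2)*T with Gamma^(0) = (1/2)*g'(p) = -T/2,
so Gamma^(alpha) = -((1+alpha)/2)*T.
alpha = -1, -(1+alpha)/2 = 0.0.
Gamma = 0.0 * -3.887172 = 0.0000

0.0000


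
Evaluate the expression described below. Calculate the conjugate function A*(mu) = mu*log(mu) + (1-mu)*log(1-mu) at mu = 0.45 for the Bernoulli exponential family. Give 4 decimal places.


Legendre transform for Bernoulli:
A*(mu) = mu*log(mu) + (1-mu)*log(1-mu).
mu = 0.45, 1-mu = 0.55.
mu*log(mu) = 0.45*log(0.45) = -0.359328.
(1-mu)*log(1-mu) = 0.55*log(0.55) = -0.32881.
A* = -0.359328 + -0.32881 = -0.6881

-0.6881


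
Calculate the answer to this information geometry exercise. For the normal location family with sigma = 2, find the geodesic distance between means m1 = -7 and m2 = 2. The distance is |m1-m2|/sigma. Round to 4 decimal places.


On the fixed-variance normal subfamily, geodesic distance = |m1-m2|/sigma.
|-7 - 2| = 9.
sigma = 2.
d = 9/2 = 4.5000

4.5000


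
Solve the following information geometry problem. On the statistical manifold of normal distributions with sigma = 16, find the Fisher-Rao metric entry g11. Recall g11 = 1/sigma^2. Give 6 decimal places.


For the 2-parameter normal family, the Fisher metric has:
  g11 = 1/sigma^2, g22 = 2/sigma^2.
sigma = 16, sigma^2 = 256.
g11 = 0.003906

0.003906


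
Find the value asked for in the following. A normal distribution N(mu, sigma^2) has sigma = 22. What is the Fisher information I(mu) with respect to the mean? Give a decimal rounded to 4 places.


The Fisher information for the mean of a normal distribution is I(mu) = 1/sigma^2.
sigma = 22, so sigma^2 = 484.
I(mu) = 1/484 = 0.0021

0.0021


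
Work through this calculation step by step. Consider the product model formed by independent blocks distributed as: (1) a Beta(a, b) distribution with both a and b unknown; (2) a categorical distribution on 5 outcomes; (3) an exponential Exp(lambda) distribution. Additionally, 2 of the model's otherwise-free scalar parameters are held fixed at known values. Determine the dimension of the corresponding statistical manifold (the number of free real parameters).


The dimension of a statistical manifold equals the number of free
(independent) real parameters of the model. For a product of independent
blocks the parameter counts add.
- Beta (a, b): 2.
- categorical on 5 outcomes (probabilities sum to 1): 5-1 = 4.
- exponential (lambda): 1.
Total = 2 + 4 + 1 = 7.
2 parameter(s) fixed at known values: 7 - 2 = 5.
Dimension = 5

5


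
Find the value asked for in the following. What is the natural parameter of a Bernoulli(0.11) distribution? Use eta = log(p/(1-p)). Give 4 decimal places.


Natural parameter for Bernoulli: eta = log(p/(1-p)).
p = 0.11, 1-p = 0.89.
p/(1-p) = 0.123596.
eta = log(0.123596) = -2.0907

-2.0907


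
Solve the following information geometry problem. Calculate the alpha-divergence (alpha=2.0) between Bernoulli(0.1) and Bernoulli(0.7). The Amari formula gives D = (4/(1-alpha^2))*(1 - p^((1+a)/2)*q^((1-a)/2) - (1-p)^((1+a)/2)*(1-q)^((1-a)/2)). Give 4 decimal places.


Amari alpha-divergence:
D = (4/(1-alpha^2))*(1 - p^((1+a)/2)*q^((1-a)/2) - (1-p)^((1+a)/2)*(1-q)^((1-a)/2)).
alpha = 2.0, p = 0.1, q = 0.7.
e1 = (1+alpha)/2 = 1.5, e2 = (1-alpha)/2 = -0.5.
t1 = p^e1 * q^e2 = 0.1^1.5 * 0.7^-0.5 = 0.037796.
t2 = (1-p)^e1 * (1-q)^e2 = 0.9^1.5 * 0.3^-0.5 = 1.558846.
4/(1-alpha^2) = -1.333333.
D = -1.333333*(1 - 0.037796 - 1.558846) = 0.7955

0.7955


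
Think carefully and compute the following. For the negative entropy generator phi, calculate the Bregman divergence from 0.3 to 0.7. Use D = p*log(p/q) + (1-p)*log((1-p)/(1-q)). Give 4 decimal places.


Bregman divergence with negative entropy generator:
D = p*log(p/q) + (1-p)*log((1-p)/(1-q)).
p = 0.3, q = 0.7.
p*log(p/q) = 0.3*log(0.3/0.7) = -0.254189.
(1-p)*log((1-p)/(1-q)) = 0.7*log(0.7/0.3) = 0.593109.
D = -0.254189 + 0.593109 = 0.3389

0.3389


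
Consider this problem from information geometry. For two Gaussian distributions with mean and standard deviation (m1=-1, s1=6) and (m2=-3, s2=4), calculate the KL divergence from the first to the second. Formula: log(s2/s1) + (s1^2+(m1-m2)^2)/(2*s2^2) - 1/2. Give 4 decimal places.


KL divergence between normal distributions:
KL = log(s2/s1) + (s1^2 + (m1-m2)^2)/(2*s2^2) - 1/2.
log(4/6) = -0.405465.
(6^2 + (-1--3)^2)/(2*4^2) = (36 + 4)/32 = 1.25.
KL = -0.405465 + 1.25 - 0.5 = 0.3445

0.3445


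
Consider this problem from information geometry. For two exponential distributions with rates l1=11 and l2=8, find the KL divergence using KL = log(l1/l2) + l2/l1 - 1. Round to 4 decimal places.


KL divergence for exponential family:
KL = log(l1/l2) + l2/l1 - 1.
log(11/8) = 0.318454.
8/11 = 0.727273.
KL = 0.318454 + 0.727273 - 1 = 0.0457

0.0457


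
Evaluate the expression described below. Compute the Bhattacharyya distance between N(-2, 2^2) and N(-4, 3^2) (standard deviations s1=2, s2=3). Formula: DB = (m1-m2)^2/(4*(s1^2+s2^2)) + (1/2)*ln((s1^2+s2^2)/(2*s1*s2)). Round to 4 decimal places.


Bhattacharyya distance between two Gaussians:
DB = (m1-m2)^2/(4*(s1^2+s2^2)) + (1/2)*ln((s1^2+s2^2)/(2*s1*s2)).
(m1-m2)^2 = (2)^2 = 4.
s1^2+s2^2 = 4 + 9 = 13.
term1 = 4/52 = 0.076923.
term2 = 0.5*ln(13/12.0) = 0.040021.
DB = 0.076923 + 0.040021 = 0.1169

0.1169


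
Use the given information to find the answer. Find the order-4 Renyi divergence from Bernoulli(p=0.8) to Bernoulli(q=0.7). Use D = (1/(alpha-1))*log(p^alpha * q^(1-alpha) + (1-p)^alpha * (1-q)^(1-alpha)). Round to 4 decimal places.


Renyi divergence of order alpha between Bernoulli distributions:
D = (1/(alpha-1))*log(p^alpha * q^(1-alpha) + (1-p)^alpha * (1-q)^(1-alpha)).
alpha = 4, p = 0.8, q = 0.7.
p^alpha * q^(1-alpha) = 0.8^4 * 0.7^-3 = 1.194169.
(1-p)^alpha * (1-q)^(1-alpha) = 0.2^4 * 0.3^-3 = 0.059259.
sum = 1.194169 + 0.059259 = 1.253428.
D = (1/3)*log(1.253428) = 0.0753

0.0753


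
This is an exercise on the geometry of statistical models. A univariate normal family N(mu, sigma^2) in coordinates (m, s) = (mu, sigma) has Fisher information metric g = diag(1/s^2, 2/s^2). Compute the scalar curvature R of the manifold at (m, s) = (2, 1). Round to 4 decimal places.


The metric has the form g = (A dm^2 + B ds^2)/s^2 with A = 1, B = 2.
Substitute u = sqrt(A/B)*m: g = B*(du^2 + ds^2)/s^2, i.e. B times the
Poincare upper half-plane metric, which has constant Gaussian curvature -1.
Scaling a 2D metric by a constant c divides the Gaussian curvature by c,
so K = -1/B = -1/(2) = -0.5000 everywhere (the point (m, s) = (2, 1) is irrelevant:
the curvature is constant).
Scalar curvature in dimension 2: R = 2K = -2/(2) = -1.0000.

-1.0000


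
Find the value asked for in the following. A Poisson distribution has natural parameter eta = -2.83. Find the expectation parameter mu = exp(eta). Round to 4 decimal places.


Expectation parameter for Poisson exponential family:
mu = exp(eta).
eta = -2.83.
mu = exp(-2.83) = 0.0590

0.0590


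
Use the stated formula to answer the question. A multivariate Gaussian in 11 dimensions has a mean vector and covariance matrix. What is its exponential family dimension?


Exponential family dimension calculation:
For 11-dim MVN: mean has 11 params, covariance has 11*12/2 = 66 unique entries.
Total dim = 11 + 66 = 77.

77


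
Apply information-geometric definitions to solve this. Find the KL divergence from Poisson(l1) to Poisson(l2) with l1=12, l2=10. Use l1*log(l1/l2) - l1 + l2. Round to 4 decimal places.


KL divergence for Poisson:
KL = l1*log(l1/l2) - l1 + l2.
l1 = 12, l2 = 10.
log(12/10) = 0.182322.
l1*log(l1/l2) = 12 * 0.182322 = 2.187859.
KL = 2.187859 - 12 + 10 = 0.1879

0.1879


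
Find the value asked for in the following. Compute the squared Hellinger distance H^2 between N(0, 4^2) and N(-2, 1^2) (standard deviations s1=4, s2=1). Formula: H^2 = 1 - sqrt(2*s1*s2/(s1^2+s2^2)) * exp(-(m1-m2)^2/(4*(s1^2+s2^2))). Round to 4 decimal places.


Squared Hellinger distance for Gaussians:
H^2 = 1 - sqrt(2*s1*s2/(s1^2+s2^2)) * exp(-(m1-m2)^2/(4*(s1^2+s2^2))).
s1^2 = 16, s2^2 = 1, s1^2+s2^2 = 17.
sqrt(2*4*1/(17)) = 0.685994.
(m1-m2)^2 = (2)^2 = 4.
exp(-4/(4*17)) = exp(-0.058824) = 0.942873.
H^2 = 1 - 0.685994*0.942873 = 0.3532

0.3532


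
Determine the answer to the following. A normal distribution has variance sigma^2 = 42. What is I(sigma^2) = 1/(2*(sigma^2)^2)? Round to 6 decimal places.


Fisher information for variance: I(sigma^2) = 1/(2*sigma^4).
sigma^2 = 42, so sigma^4 = 1764.
I = 1/(2*1764) = 1/3528 = 0.000283

0.000283


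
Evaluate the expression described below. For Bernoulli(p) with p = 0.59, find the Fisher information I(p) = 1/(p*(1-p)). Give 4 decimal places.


For Bernoulli(p), Fisher information is I(p) = 1/(p*(1-p)).
p = 0.59, 1-p = 0.41.
p*(1-p) = 0.2419.
I(p) = 1/0.2419 = 4.1339

4.1339


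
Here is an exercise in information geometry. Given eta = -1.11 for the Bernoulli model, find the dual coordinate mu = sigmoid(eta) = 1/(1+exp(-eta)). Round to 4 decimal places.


Dual coordinate (expectation parameter) for Bernoulli:
mu = 1/(1+exp(-eta)).
eta = -1.11.
exp(-eta) = exp(1.11) = 3.034358.
mu = 1/(1+3.034358) = 0.2479

0.2479


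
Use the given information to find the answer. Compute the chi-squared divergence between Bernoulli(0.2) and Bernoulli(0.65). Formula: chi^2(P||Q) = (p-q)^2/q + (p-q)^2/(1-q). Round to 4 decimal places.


Chi-squared divergence between Bernoulli distributions:
chi^2 = (p-q)^2/q + (p-q)^2/(1-q).
p = 0.2, q = 0.65, p-q = -0.45.
(p-q)^2 = 0.2025.
term1 = 0.2025/0.65 = 0.311538.
term2 = 0.2025/0.35 = 0.578571.
chi^2 = 0.311538 + 0.578571 = 0.8901

0.8901


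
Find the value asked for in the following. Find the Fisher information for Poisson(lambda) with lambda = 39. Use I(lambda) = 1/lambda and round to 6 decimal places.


Fisher information for Poisson: I(lambda) = 1/lambda.
lambda = 39.
I(lambda) = 1/39 = 0.025641

0.025641


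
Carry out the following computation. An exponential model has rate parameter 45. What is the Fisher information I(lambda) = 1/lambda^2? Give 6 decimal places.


Fisher information for exponential: I(lambda) = 1/lambda^2.
lambda = 45, lambda^2 = 2025.
I = 1/2025 = 0.000494

0.000494


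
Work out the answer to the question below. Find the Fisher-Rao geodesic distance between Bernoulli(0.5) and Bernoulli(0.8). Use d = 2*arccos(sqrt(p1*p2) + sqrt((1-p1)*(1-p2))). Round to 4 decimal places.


Geodesic distance on Bernoulli manifold:
d(p1,p2) = 2*arccos(sqrt(p1*p2) + sqrt((1-p1)*(1-p2))).
sqrt(p1*p2) = sqrt(0.5*0.8) = 0.632456.
sqrt((1-p1)*(1-p2)) = sqrt(0.5*0.2) = 0.316228.
arg = 0.632456 + 0.316228 = 0.948683.
d = 2*arccos(0.948683) = 0.6435

0.6435


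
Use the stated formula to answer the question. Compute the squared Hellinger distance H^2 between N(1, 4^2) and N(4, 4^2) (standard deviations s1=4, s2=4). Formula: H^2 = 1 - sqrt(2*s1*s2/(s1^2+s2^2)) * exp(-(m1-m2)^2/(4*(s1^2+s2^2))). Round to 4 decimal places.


Squared Hellinger distance for Gaussians:
H^2 = 1 - sqrt(2*s1*s2/(s1^2+s2^2)) * exp(-(m1-m2)^2/(4*(s1^2+s2^2))).
s1^2 = 16, s2^2 = 16, s1^2+s2^2 = 32.
sqrt(2*4*4/(32)) = 1.0.
(m1-m2)^2 = (-3)^2 = 9.
exp(-9/(4*32)) = exp(-0.070312) = 0.932102.
H^2 = 1 - 1.0*0.932102 = 0.0679

0.0679


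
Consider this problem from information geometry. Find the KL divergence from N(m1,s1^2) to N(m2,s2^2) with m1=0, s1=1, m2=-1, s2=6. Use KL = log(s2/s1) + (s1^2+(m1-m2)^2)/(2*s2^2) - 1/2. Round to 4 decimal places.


KL divergence between normal distributions:
KL = log(s2/s1) + (s1^2 + (m1-m2)^2)/(2*s2^2) - 1/2.
log(6/1) = 1.791759.
(1^2 + (0--1)^2)/(2*6^2) = (1 + 1)/72 = 0.027778.
KL = 1.791759 + 0.027778 - 0.5 = 1.3195

1.3195


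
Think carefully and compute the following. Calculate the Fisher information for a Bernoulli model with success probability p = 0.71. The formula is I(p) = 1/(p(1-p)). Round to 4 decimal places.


For Bernoulli(p), Fisher information is I(p) = 1/(p*(1-p)).
p = 0.71, 1-p = 0.29.
p*(1-p) = 0.2059.
I(p) = 1/0.2059 = 4.8567

4.8567


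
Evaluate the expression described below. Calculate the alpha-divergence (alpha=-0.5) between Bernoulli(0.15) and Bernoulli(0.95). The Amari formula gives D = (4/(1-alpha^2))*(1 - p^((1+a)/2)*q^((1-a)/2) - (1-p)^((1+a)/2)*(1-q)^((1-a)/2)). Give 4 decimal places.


Amari alpha-divergence:
D = (4/(1-alpha^2))*(1 - p^((1+a)/2)*q^((1-a)/2) - (1-p)^((1+a)/2)*(1-q)^((1-a)/2)).
alpha = -0.5, p = 0.15, q = 0.95.
e1 = (1+alpha)/2 = 0.25, e2 = (1-alpha)/2 = 0.75.
t1 = p^e1 * q^e2 = 0.15^0.25 * 0.95^0.75 = 0.598847.
t2 = (1-p)^e1 * (1-q)^e2 = 0.85^0.25 * 0.05^0.75 = 0.101527.
4/(1-alpha^2) = 5.333333.
D = 5.333333*(1 - 0.598847 - 0.101527) = 1.5980

1.5980


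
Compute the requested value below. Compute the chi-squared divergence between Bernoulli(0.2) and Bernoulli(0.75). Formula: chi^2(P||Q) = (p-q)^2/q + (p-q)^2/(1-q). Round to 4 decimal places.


Chi-squared divergence between Bernoulli distributions:
chi^2 = (p-q)^2/q + (p-q)^2/(1-q).
p = 0.2, q = 0.75, p-q = -0.55.
(p-q)^2 = 0.3025.
term1 = 0.3025/0.75 = 0.403333.
term2 = 0.3025/0.25 = 1.21.
chi^2 = 0.403333 + 1.21 = 1.6133

1.6133


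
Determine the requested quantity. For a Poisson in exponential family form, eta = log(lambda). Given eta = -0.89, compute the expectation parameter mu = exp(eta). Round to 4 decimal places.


Expectation parameter for Poisson exponential family:
mu = exp(eta).
eta = -0.89.
mu = exp(-0.89) = 0.4107

0.4107


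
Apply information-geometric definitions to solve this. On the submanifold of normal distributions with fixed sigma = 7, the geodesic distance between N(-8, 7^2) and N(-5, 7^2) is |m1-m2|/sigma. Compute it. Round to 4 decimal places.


On the fixed-variance normal subfamily, geodesic distance = |m1-m2|/sigma.
|-8 - -5| = 3.
sigma = 7.
d = 3/7 = 0.4286

0.4286


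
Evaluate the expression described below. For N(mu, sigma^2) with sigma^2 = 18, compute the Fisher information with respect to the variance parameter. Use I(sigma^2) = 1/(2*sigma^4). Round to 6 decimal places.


Fisher information for variance: I(sigma^2) = 1/(2*sigma^4).
sigma^2 = 18, so sigma^4 = 324.
I = 1/(2*324) = 1/648 = 0.001543

0.001543


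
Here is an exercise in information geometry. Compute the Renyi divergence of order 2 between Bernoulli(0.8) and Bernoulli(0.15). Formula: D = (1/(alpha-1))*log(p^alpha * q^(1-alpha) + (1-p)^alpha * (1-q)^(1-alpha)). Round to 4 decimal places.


Renyi divergence of order alpha between Bernoulli distributions:
D = (1/(alpha-1))*log(p^alpha * q^(1-alpha) + (1-p)^alpha * (1-q)^(1-alpha)).
alpha = 2, p = 0.8, q = 0.15.
p^alpha * q^(1-alpha) = 0.8^2 * 0.15^-1 = 4.266667.
(1-p)^alpha * (1-q)^(1-alpha) = 0.2^2 * 0.85^-1 = 0.047059.
sum = 4.266667 + 0.047059 = 4.313725.
D = (1/1)*log(4.313725) = 1.4618

1.4618


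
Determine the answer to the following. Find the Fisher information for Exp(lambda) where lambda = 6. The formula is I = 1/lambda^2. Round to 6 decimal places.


Fisher information for exponential: I(lambda) = 1/lambda^2.
lambda = 6, lambda^2 = 36.
I = 1/36 = 0.027778

0.027778


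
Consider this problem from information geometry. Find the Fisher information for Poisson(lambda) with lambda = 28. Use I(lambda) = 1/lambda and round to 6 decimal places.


Fisher information for Poisson: I(lambda) = 1/lambda.
lambda = 28.
I(lambda) = 1/28 = 0.035714

0.035714


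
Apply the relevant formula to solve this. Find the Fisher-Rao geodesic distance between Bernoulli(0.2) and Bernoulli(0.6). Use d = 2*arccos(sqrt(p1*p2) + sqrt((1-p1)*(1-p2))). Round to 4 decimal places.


Geodesic distance on Bernoulli manifold:
d(p1,p2) = 2*arccos(sqrt(p1*p2) + sqrt((1-p1)*(1-p2))).
sqrt(p1*p2) = sqrt(0.2*0.6) = 0.34641.
sqrt((1-p1)*(1-p2)) = sqrt(0.8*0.4) = 0.565685.
arg = 0.34641 + 0.565685 = 0.912096.
d = 2*arccos(0.912096) = 0.8449

0.8449


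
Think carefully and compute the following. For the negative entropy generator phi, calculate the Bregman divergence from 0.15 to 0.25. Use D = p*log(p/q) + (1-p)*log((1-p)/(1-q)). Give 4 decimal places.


Bregman divergence with negative entropy generator:
D = p*log(p/q) + (1-p)*log((1-p)/(1-q)).
p = 0.15, q = 0.25.
p*log(p/q) = 0.15*log(0.15/0.25) = -0.076624.
(1-p)*log((1-p)/(1-q)) = 0.85*log(0.85/0.75) = 0.106389.
D = -0.076624 + 0.106389 = 0.0298

0.0298


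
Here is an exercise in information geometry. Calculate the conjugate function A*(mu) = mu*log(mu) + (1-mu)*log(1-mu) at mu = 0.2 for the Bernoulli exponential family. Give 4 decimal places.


Legendre transform for Bernoulli:
A*(mu) = mu*log(mu) + (1-mu)*log(1-mu).
mu = 0.2, 1-mu = 0.8.
mu*log(mu) = 0.2*log(0.2) = -0.321888.
(1-mu)*log(1-mu) = 0.8*log(0.8) = -0.178515.
A* = -0.321888 + -0.178515 = -0.5004

-0.5004


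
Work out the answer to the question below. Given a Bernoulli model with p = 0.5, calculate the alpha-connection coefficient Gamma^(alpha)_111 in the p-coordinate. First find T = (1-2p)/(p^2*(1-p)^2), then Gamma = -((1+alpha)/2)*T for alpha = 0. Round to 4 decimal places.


Skewness (Amari-Chentsov) tensor: T = (1-2p)/(p^2*(1-p)^2).
p = 0.5, 1-2p = 0.0, p^2 = 0.25, (1-p)^2 = 0.25.
T = 0.0/(0.25 * 0.25) = 0.0.
In the p-coordinate, Gamma^(alpha) = Gamma^(0) - (alpha/2)*T with Gamma^(0) = (1/2)*g'(p) = -T/2,
so Gamma^(alpha) = -((1+alpha)/2)*T.
alpha = 0, -(1+alpha)/2 = -0.5.
Gamma = -0.5 * 0.0 = 0.0000

0.0000


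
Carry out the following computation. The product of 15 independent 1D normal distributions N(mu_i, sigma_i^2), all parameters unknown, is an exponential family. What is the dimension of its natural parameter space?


Exponential family dimension calculation:
Each univariate normal has two natural parameters (mu/sigma^2 and -1/(2 sigma^2)).
With 15 independent components, dim = 2 * 15 = 30.

30


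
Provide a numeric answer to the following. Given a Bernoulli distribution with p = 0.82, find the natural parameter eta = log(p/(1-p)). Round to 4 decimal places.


Natural parameter for Bernoulli: eta = log(p/(1-p)).
p = 0.82, 1-p = 0.18.
p/(1-p) = 4.555556.
eta = log(4.555556) = 1.5163

1.5163


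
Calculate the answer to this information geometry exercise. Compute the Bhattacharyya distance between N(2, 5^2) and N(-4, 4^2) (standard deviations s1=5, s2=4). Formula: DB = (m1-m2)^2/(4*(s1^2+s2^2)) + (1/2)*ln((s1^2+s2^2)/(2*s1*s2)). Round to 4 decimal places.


Bhattacharyya distance between two Gaussians:
DB = (m1-m2)^2/(4*(s1^2+s2^2)) + (1/2)*ln((s1^2+s2^2)/(2*s1*s2)).
(m1-m2)^2 = (6)^2 = 36.
s1^2+s2^2 = 25 + 16 = 41.
term1 = 36/164 = 0.219512.
term2 = 0.5*ln(41/40.0) = 0.012346.
DB = 0.219512 + 0.012346 = 0.2319

0.2319


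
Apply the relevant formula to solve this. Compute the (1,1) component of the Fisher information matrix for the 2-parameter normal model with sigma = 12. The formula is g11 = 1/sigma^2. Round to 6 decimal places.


For the 2-parameter normal family, the Fisher metric has:
  g11 = 1/sigma^2, g22 = 2/sigma^2.
sigma = 12, sigma^2 = 144.
g11 = 0.006944

0.006944


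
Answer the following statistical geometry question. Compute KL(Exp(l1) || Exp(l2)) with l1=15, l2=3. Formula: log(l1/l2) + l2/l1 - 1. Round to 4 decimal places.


KL divergence for exponential family:
KL = log(l1/l2) + l2/l1 - 1.
log(15/3) = 1.609438.
3/15 = 0.2.
KL = 1.609438 + 0.2 - 1 = 0.8094

0.8094


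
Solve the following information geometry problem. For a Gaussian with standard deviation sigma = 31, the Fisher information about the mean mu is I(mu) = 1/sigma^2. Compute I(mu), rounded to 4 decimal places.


The Fisher information for the mean of a normal distribution is I(mu) = 1/sigma^2.
sigma = 31, so sigma^2 = 961.
I(mu) = 1/961 = 0.0010

0.0010


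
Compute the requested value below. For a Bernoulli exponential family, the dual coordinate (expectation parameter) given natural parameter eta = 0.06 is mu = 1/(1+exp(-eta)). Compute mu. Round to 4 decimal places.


Dual coordinate (expectation parameter) for Bernoulli:
mu = 1/(1+exp(-eta)).
eta = 0.06.
exp(-eta) = exp(-0.06) = 0.941765.
mu = 1/(1+0.941765) = 0.5150

0.5150


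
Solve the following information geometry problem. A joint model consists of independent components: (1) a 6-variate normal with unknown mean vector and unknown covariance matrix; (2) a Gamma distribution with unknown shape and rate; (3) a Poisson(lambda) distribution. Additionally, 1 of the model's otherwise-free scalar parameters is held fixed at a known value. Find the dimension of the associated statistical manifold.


The dimension of a statistical manifold equals the number of free
(independent) real parameters of the model. For a product of independent
blocks the parameter counts add.
- 6-variate normal: 6 (mean) + 6*7/2 = 21 (symmetric covariance) = 27.
- Gamma (shape, rate): 2.
- Poisson (lambda): 1.
Total = 27 + 2 + 1 = 30.
1 parameter(s) fixed at known values: 30 - 1 = 29.
Dimension = 29

29


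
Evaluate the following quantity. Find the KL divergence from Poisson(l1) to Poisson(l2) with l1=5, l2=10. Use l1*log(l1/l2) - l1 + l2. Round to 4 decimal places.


KL divergence for Poisson:
KL = l1*log(l1/l2) - l1 + l2.
l1 = 5, l2 = 10.
log(5/10) = -0.693147.
l1*log(l1/l2) = 5 * -0.693147 = -3.465736.
KL = -3.465736 - 5 + 10 = 1.5343

1.5343


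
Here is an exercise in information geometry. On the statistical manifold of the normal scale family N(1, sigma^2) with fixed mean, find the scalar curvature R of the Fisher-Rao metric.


This family has a single free parameter, so its statistical manifold
is 1-dimensional. The Riemann curvature tensor of any 1-dimensional
Riemannian manifold vanishes identically, so R = 0.

0


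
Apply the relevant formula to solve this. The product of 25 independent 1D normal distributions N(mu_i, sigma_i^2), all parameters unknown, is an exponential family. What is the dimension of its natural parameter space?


Exponential family dimension calculation:
Each univariate normal has two natural parameters (mu/sigma^2 and -1/(2 sigma^2)).
With 25 independent components, dim = 2 * 25 = 50.

50


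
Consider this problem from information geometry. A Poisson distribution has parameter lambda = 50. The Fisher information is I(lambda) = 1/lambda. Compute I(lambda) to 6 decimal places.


Fisher information for Poisson: I(lambda) = 1/lambda.
lambda = 50.
I(lambda) = 1/50 = 0.020000

0.020000


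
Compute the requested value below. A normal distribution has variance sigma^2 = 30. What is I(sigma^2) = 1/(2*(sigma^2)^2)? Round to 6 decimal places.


Fisher information for variance: I(sigma^2) = 1/(2*sigma^4).
sigma^2 = 30, so sigma^4 = 900.
I = 1/(2*900) = 1/1800 = 0.000556

0.000556


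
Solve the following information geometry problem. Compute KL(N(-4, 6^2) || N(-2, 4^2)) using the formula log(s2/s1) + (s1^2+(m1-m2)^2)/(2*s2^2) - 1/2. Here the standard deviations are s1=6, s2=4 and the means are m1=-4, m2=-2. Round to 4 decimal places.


KL divergence between normal distributions:
KL = log(s2/s1) + (s1^2 + (m1-m2)^2)/(2*s2^2) - 1/2.
log(4/6) = -0.405465.
(6^2 + (-4--2)^2)/(2*4^2) = (36 + 4)/32 = 1.25.
KL = -0.405465 + 1.25 - 0.5 = 0.3445

0.3445


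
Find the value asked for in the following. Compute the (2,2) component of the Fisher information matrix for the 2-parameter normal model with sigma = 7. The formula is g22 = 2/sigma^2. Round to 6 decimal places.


For the 2-parameter normal family, the Fisher metric has:
  g11 = 1/sigma^2, g22 = 2/sigma^2.
sigma = 7, sigma^2 = 49.
g22 = 0.040816

0.040816


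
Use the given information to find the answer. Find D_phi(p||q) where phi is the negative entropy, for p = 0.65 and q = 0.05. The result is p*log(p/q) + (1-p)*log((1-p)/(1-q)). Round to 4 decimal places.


Bregman divergence with negative entropy generator:
D = p*log(p/q) + (1-p)*log((1-p)/(1-q)).
p = 0.65, q = 0.05.
p*log(p/q) = 0.65*log(0.65/0.05) = 1.667217.
(1-p)*log((1-p)/(1-q)) = 0.35*log(0.35/0.95) = -0.349485.
D = 1.667217 + -0.349485 = 1.3177

1.3177


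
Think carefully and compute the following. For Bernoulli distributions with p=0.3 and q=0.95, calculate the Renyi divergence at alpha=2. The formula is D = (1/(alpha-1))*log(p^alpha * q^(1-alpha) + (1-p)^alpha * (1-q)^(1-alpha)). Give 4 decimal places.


Renyi divergence of order alpha between Bernoulli distributions:
D = (1/(alpha-1))*log(p^alpha * q^(1-alpha) + (1-p)^alpha * (1-q)^(1-alpha)).
alpha = 2, p = 0.3, q = 0.95.
p^alpha * q^(1-alpha) = 0.3^2 * 0.95^-1 = 0.094737.
(1-p)^alpha * (1-q)^(1-alpha) = 0.7^2 * 0.05^-1 = 9.8.
sum = 0.094737 + 9.8 = 9.894737.
D = (1/1)*log(9.894737) = 2.2920

2.2920


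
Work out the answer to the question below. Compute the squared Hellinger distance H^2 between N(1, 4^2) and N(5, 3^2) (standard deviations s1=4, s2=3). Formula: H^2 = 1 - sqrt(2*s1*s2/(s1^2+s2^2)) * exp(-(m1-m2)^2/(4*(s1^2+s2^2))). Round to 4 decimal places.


Squared Hellinger distance for Gaussians:
H^2 = 1 - sqrt(2*s1*s2/(s1^2+s2^2)) * exp(-(m1-m2)^2/(4*(s1^2+s2^2))).
s1^2 = 16, s2^2 = 9, s1^2+s2^2 = 25.
sqrt(2*4*3/(25)) = 0.979796.
(m1-m2)^2 = (-4)^2 = 16.
exp(-16/(4*25)) = exp(-0.16) = 0.852144.
H^2 = 1 - 0.979796*0.852144 = 0.1651

0.1651


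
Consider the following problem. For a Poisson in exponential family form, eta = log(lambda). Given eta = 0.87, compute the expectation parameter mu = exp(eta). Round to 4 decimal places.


Expectation parameter for Poisson exponential family:
mu = exp(eta).
eta = 0.87.
mu = exp(0.87) = 2.3869

2.3869


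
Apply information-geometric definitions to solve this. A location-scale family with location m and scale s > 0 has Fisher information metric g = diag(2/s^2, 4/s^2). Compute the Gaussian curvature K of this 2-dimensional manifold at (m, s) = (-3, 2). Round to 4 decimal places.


The metric has the form g = (A dm^2 + B ds^2)/s^2 with A = 2, B = 4.
Substitute u = sqrt(A/B)*m: g = B*(du^2 + ds^2)/s^2, i.e. B times the
Poincare upper half-plane metric, which has constant Gaussian curvature -1.
Scaling a 2D metric by a constant c divides the Gaussian curvature by c,
so K = -1/B = -1/(4) = -0.2500 everywhere (the point (m, s) = (-3, 2) is irrelevant:
the curvature is constant).
The requested Gaussian curvature is K = -0.2500.

-0.2500


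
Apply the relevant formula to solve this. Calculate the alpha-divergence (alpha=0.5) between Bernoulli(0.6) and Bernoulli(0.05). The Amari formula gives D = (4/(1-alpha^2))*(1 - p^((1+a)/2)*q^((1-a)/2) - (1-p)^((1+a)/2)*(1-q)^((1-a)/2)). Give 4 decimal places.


Amari alpha-divergence:
D = (4/(1-alpha^2))*(1 - p^((1+a)/2)*q^((1-a)/2) - (1-p)^((1+a)/2)*(1-q)^((1-a)/2)).
alpha = 0.5, p = 0.6, q = 0.05.
e1 = (1+alpha)/2 = 0.75, e2 = (1-alpha)/2 = 0.25.
t1 = p^e1 * q^e2 = 0.6^0.75 * 0.05^0.25 = 0.322371.
t2 = (1-p)^e1 * (1-q)^e2 = 0.4^0.75 * 0.95^0.25 = 0.496565.
4/(1-alpha^2) = 5.333333.
D = 5.333333*(1 - 0.322371 - 0.496565) = 0.9657

0.9657


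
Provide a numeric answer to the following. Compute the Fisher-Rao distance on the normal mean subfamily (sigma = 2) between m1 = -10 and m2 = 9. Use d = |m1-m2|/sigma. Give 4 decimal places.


On the fixed-variance normal subfamily, geodesic distance = |m1-m2|/sigma.
|-10 - 9| = 19.
sigma = 2.
d = 19/2 = 9.5000

9.5000


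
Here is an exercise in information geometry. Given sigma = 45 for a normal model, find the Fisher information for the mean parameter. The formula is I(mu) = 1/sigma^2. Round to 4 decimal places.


The Fisher information for the mean of a normal distribution is I(mu) = 1/sigma^2.
sigma = 45, so sigma^2 = 2025.
I(mu) = 1/2025 = 0.0005

0.0005


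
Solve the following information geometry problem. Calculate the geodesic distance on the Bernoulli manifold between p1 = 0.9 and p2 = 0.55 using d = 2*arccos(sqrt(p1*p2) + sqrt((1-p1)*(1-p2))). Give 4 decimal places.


Geodesic distance on Bernoulli manifold:
d(p1,p2) = 2*arccos(sqrt(p1*p2) + sqrt((1-p1)*(1-p2))).
sqrt(p1*p2) = sqrt(0.9*0.55) = 0.703562.
sqrt((1-p1)*(1-p2)) = sqrt(0.1*0.45) = 0.212132.
arg = 0.703562 + 0.212132 = 0.915694.
d = 2*arccos(0.915694) = 0.8271

0.8271


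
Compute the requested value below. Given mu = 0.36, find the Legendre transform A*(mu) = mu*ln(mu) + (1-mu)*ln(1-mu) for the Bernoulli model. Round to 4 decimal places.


Legendre transform for Bernoulli:
A*(mu) = mu*log(mu) + (1-mu)*log(1-mu).
mu = 0.36, 1-mu = 0.64.
mu*log(mu) = 0.36*log(0.36) = -0.367794.
(1-mu)*log(1-mu) = 0.64*log(0.64) = -0.285624.
A* = -0.367794 + -0.285624 = -0.6534

-0.6534


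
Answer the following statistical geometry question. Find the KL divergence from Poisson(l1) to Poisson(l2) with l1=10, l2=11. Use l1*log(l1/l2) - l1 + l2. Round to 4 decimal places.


KL divergence for Poisson:
KL = l1*log(l1/l2) - l1 + l2.
l1 = 10, l2 = 11.
log(10/11) = -0.09531.
l1*log(l1/l2) = 10 * -0.09531 = -0.953102.
KL = -0.953102 - 10 + 11 = 0.0469

0.0469


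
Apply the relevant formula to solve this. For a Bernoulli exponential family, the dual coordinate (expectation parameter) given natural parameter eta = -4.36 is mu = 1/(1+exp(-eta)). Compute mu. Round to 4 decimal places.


Dual coordinate (expectation parameter) for Bernoulli:
mu = 1/(1+exp(-eta)).
eta = -4.36.
exp(-eta) = exp(4.36) = 78.257134.
mu = 1/(1+78.257134) = 0.0126

0.0126


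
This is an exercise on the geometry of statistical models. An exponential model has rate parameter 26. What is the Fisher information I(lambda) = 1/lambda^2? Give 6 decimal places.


Fisher information for exponential: I(lambda) = 1/lambda^2.
lambda = 26, lambda^2 = 676.
I = 1/676 = 0.001479

0.001479


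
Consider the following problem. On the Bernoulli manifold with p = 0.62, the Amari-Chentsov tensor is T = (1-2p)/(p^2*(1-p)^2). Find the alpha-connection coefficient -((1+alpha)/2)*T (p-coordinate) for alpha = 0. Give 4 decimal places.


Skewness (Amari-Chentsov) tensor: T = (1-2p)/(p^2*(1-p)^2).
p = 0.62, 1-2p = -0.24, p^2 = 0.3844, (1-p)^2 = 0.1444.
T = -0.24/(0.3844 * 0.1444) = -4.323751.
In the p-coordinate, Gamma^(alpha) = Gamma^(0) - (alpha/2)*T with Gamma^(0) = (1/2)*g'(p) = -T/2,
so Gamma^(alpha) = -((1+alpha)/2)*T.
alpha = 0, -(1+alpha)/2 = -0.5.
Gamma = -0.5 * -4.323751 = 2.1619

2.1619


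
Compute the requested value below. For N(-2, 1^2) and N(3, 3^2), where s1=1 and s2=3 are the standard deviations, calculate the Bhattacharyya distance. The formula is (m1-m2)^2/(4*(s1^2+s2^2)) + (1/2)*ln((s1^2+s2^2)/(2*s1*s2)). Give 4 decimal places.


Bhattacharyya distance between two Gaussians:
DB = (m1-m2)^2/(4*(s1^2+s2^2)) + (1/2)*ln((s1^2+s2^2)/(2*s1*s2)).
(m1-m2)^2 = (-5)^2 = 25.
s1^2+s2^2 = 1 + 9 = 10.
term1 = 25/40 = 0.625.
term2 = 0.5*ln(10/6.0) = 0.255413.
DB = 0.625 + 0.255413 = 0.8804

0.8804


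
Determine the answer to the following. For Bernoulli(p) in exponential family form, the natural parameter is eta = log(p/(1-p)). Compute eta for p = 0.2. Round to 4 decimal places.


Natural parameter for Bernoulli: eta = log(p/(1-p)).
p = 0.2, 1-p = 0.8.
p/(1-p) = 0.25.
eta = log(0.25) = -1.3863

-1.3863


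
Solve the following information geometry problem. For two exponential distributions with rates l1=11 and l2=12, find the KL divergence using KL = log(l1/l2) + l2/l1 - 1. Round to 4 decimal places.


KL divergence for exponential family:
KL = log(l1/l2) + l2/l1 - 1.
log(11/12) = -0.087011.
12/11 = 1.090909.
KL = -0.087011 + 1.090909 - 1 = 0.0039

0.0039


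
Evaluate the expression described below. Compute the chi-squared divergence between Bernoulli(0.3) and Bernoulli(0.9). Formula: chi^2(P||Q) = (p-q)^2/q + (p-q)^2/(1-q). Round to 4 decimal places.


Chi-squared divergence between Bernoulli distributions:
chi^2 = (p-q)^2/q + (p-q)^2/(1-q).
p = 0.3, q = 0.9, p-q = -0.6.
(p-q)^2 = 0.36.
term1 = 0.36/0.9 = 0.4.
term2 = 0.36/0.1 = 3.6.
chi^2 = 0.4 + 3.6 = 4.0000

4.0000


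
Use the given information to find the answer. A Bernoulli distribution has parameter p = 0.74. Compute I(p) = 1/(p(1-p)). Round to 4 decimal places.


For Bernoulli(p), Fisher information is I(p) = 1/(p*(1-p)).
p = 0.74, 1-p = 0.26.
p*(1-p) = 0.1924.
I(p) = 1/0.1924 = 5.1975

5.1975


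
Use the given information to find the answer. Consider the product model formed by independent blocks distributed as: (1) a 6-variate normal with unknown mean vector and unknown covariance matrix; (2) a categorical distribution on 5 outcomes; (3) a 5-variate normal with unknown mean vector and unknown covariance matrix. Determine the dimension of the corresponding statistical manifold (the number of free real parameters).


The dimension of a statistical manifold equals the number of free
(independent) real parameters of the model. For a product of independent
blocks the parameter counts add.
- 6-variate normal: 6 (mean) + 6*7/2 = 21 (symmetric covariance) = 27.
- categorical on 5 outcomes (probabilities sum to 1): 5-1 = 4.
- 5-variate normal: 5 (mean) + 5*6/2 = 15 (symmetric covariance) = 20.
Total = 27 + 4 + 20 = 51.
Dimension = 51

51


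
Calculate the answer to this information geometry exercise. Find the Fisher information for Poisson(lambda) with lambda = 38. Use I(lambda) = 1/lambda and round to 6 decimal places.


Fisher information for Poisson: I(lambda) = 1/lambda.
lambda = 38.
I(lambda) = 1/38 = 0.026316

0.026316


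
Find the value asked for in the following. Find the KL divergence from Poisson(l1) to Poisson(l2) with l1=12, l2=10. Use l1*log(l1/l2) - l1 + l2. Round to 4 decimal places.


KL divergence for Poisson:
KL = l1*log(l1/l2) - l1 + l2.
l1 = 12, l2 = 10.
log(12/10) = 0.182322.
l1*log(l1/l2) = 12 * 0.182322 = 2.187859.
KL = 2.187859 - 12 + 10 = 0.1879

0.1879


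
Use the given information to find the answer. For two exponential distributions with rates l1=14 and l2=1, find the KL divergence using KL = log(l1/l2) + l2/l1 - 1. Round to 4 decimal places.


KL divergence for exponential family:
KL = log(l1/l2) + l2/l1 - 1.
log(14/1) = 2.639057.
1/14 = 0.071429.
KL = 2.639057 + 0.071429 - 1 = 1.7105

1.7105


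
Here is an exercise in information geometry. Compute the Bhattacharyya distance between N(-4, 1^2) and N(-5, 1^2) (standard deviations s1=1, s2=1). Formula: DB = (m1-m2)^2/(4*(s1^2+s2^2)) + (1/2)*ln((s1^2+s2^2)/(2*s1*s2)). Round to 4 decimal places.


Bhattacharyya distance between two Gaussians:
DB = (m1-m2)^2/(4*(s1^2+s2^2)) + (1/2)*ln((s1^2+s2^2)/(2*s1*s2)).
(m1-m2)^2 = (1)^2 = 1.
s1^2+s2^2 = 1 + 1 = 2.
term1 = 1/8 = 0.125.
term2 = 0.5*ln(2/2.0) = 0.0.
DB = 0.125 + 0.0 = 0.1250

0.1250


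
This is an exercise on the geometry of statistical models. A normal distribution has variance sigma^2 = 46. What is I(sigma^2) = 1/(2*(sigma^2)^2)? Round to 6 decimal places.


Fisher information for variance: I(sigma^2) = 1/(2*sigma^4).
sigma^2 = 46, so sigma^4 = 2116.
I = 1/(2*2116) = 1/4232 = 0.000236

0.000236


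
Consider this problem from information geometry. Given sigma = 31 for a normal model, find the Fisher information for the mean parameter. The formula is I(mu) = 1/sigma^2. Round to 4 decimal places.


The Fisher information for the mean of a normal distribution is I(mu) = 1/sigma^2.
sigma = 31, so sigma^2 = 961.
I(mu) = 1/961 = 0.0010

0.0010


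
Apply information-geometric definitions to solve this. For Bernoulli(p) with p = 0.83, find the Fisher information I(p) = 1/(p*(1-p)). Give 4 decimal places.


For Bernoulli(p), Fisher information is I(p) = 1/(p*(1-p)).
p = 0.83, 1-p = 0.17.
p*(1-p) = 0.1411.
I(p) = 1/0.1411 = 7.0872

7.0872


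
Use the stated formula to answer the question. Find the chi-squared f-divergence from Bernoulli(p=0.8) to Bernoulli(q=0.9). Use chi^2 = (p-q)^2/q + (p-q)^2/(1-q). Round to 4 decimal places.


Chi-squared divergence between Bernoulli distributions:
chi^2 = (p-q)^2/q + (p-q)^2/(1-q).
p = 0.8, q = 0.9, p-q = -0.1.
(p-q)^2 = 0.01.
term1 = 0.01/0.9 = 0.011111.
term2 = 0.01/0.1 = 0.1.
chi^2 = 0.011111 + 0.1 = 0.1111

0.1111


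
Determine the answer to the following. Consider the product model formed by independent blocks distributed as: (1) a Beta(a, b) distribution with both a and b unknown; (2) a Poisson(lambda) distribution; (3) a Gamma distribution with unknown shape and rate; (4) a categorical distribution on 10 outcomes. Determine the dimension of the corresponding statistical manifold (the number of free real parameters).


The dimension of a statistical manifold equals the number of free
(independent) real parameters of the model. For a product of independent
blocks the parameter counts add.
- Beta (a, b): 2.
- Poisson (lambda): 1.
- Gamma (shape, rate): 2.
- categorical on 10 outcomes (probabilities sum to 1): 10-1 = 9.
Total = 2 + 1 + 2 + 9 = 14.
Dimension = 14

14


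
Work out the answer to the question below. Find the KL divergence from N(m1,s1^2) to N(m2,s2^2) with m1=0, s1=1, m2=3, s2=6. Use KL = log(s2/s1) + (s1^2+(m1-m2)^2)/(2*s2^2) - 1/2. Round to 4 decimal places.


KL divergence between normal distributions:
KL = log(s2/s1) + (s1^2 + (m1-m2)^2)/(2*s2^2) - 1/2.
log(6/1) = 1.791759.
(1^2 + (0-3)^2)/(2*6^2) = (1 + 9)/72 = 0.138889.
KL = 1.791759 + 0.138889 - 0.5 = 1.4306

1.4306


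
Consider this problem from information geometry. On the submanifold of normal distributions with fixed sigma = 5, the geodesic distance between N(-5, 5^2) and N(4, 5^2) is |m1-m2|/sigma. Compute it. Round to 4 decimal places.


On the fixed-variance normal subfamily, geodesic distance = |m1-m2|/sigma.
|-5 - 4| = 9.
sigma = 5.
d = 9/5 = 1.8000

1.8000


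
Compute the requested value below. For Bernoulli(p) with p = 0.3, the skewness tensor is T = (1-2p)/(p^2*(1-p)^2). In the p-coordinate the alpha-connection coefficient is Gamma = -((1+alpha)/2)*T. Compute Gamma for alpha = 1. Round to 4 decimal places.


Skewness (Amari-Chentsov) tensor: T = (1-2p)/(p^2*(1-p)^2).
p = 0.3, 1-2p = 0.4, p^2 = 0.09, (1-p)^2 = 0.49.
T = 0.4/(0.09 * 0.49) = 9.070295.
In the p-coordinate, Gamma^(alpha) = Gamma^(0) - (alpha/2)*T with Gamma^(0) = (1/2)*g'(p) = -T/2,
so Gamma^(alpha) = -((1+alpha)/2)*T.
alpha = 1, -(1+alpha)/2 = -1.0.
Gamma = -1.0 * 9.070295 = -9.0703

-9.0703


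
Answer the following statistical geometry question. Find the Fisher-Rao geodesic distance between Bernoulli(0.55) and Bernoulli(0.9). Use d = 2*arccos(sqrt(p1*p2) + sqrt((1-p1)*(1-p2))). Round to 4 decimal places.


Geodesic distance on Bernoulli manifold:
d(p1,p2) = 2*arccos(sqrt(p1*p2) + sqrt((1-p1)*(1-p2))).
sqrt(p1*p2) = sqrt(0.55*0.9) = 0.703562.
sqrt((1-p1)*(1-p2)) = sqrt(0.45*0.1) = 0.212132.
arg = 0.703562 + 0.212132 = 0.915694.
d = 2*arccos(0.915694) = 0.8271

0.8271


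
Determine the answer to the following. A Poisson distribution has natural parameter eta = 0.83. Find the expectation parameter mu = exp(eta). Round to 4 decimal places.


Expectation parameter for Poisson exponential family:
mu = exp(eta).
eta = 0.83.
mu = exp(0.83) = 2.2933

2.2933


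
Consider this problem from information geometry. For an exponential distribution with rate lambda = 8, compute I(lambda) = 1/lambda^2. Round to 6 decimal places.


Fisher information for exponential: I(lambda) = 1/lambda^2.
lambda = 8, lambda^2 = 64.
I = 1/64 = 0.015625

0.015625


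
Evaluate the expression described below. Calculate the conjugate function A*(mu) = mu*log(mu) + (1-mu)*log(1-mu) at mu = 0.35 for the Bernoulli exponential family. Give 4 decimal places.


Legendre transform for Bernoulli:
A*(mu) = mu*log(mu) + (1-mu)*log(1-mu).
mu = 0.35, 1-mu = 0.65.
mu*log(mu) = 0.35*log(0.35) = -0.367438.
(1-mu)*log(1-mu) = 0.65*log(0.65) = -0.280009.
A* = -0.367438 + -0.280009 = -0.6474

-0.6474


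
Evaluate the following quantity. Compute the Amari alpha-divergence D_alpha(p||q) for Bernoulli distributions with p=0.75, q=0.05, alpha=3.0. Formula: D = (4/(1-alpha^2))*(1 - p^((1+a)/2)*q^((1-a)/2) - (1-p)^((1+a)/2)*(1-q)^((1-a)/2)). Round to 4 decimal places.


Amari alpha-divergence:
D = (4/(1-alpha^2))*(1 - p^((1+a)/2)*q^((1-a)/2) - (1-p)^((1+a)/2)*(1-q)^((1-a)/2)).
alpha = 3.0, p = 0.75, q = 0.05.
e1 = (1+alpha)/2 = 2.0, e2 = (1-alpha)/2 = -1.0.
t1 = p^e1 * q^e2 = 0.75^2.0 * 0.05^-1.0 = 11.25.
t2 = (1-p)^e1 * (1-q)^e2 = 0.25^2.0 * 0.95^-1.0 = 0.065789.
4/(1-alpha^2) = -0.5.
D = -0.5*(1 - 11.25 - 0.065789) = 5.1579

5.1579
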